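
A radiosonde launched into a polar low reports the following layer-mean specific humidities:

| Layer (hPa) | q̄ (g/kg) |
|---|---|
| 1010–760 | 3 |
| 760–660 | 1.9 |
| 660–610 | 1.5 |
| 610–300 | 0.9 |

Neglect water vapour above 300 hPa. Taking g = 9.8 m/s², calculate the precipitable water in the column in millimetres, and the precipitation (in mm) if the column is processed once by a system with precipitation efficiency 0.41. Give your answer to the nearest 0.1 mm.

Precipitable water is the column-integrated vapour mass per unit area: PW = (1/g) Σ q̄ Δp, with q in kg/kg and Δp in Pa (1 kg/m² of water = 1 mm).
Layer 1010–760 hPa: Δp = 250 hPa = 25000 Pa, q̄ = 0.003 kg/kg → 0.003 × 25000 / 9.8 = 7.65 mm
Layer 760–660 hPa: Δp = 100 hPa = 10000 Pa, q̄ = 0.0019 kg/kg → 0.0019 × 10000 / 9.8 = 1.94 mm
Layer 660–610 hPa: Δp = 50 hPa = 5000 Pa, q̄ = 0.0015 kg/kg → 0.0015 × 5000 / 9.8 = 0.77 mm
Layer 610–300 hPa: Δp = 310 hPa = 31000 Pa, q̄ = 0.0009 kg/kg → 0.0009 × 31000 / 9.8 = 2.85 mm
PW = 7.65 + 1.94 + 0.77 + 2.85 = 13.21 ≈ 13.2 mm.
Precipitation = ε × PW = 0.41 × 13.2 = 5.4 mm.

PW ≈ 13.2 mm; precipitation ≈ 5.4 mm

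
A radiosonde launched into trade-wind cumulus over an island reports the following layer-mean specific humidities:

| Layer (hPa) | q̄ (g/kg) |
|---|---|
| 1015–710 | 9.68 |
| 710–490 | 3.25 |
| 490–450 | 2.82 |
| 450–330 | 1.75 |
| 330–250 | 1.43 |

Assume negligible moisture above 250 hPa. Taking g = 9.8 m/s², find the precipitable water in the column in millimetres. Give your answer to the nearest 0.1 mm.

PW ≈ 41.9 mm

Precipitable water is the column-integrated vapour mass per unit area: PW = (1/g) Σ q̄ Δp, with q in kg/kg and Δp in Pa (1 kg/m² of water = 1 mm).
Layer 1015–710 hPa: Δp = 305 hPa = 30500 Pa, q̄ = 0.00968 kg/kg → 0.00968 × 30500 / 9.8 = 30.13 mm
Layer 710–490 hPa: Δp = 220 hPa = 22000 Pa, q̄ = 0.00325 kg/kg → 0.00325 × 22000 / 9.8 = 7.30 mm
Layer 490–450 hPa: Δp = 40 hPa = 4000 Pa, q̄ = 0.00282 kg/kg → 0.00282 × 4000 / 9.8 = 1.15 mm
Layer 450–330 hPa: Δp = 120 hPa = 12000 Pa, q̄ = 0.00175 kg/kg → 0.00175 × 12000 / 9.8 = 2.14 mm
Layer 330–250 hPa: Δp = 80 hPa = 8000 Pa, q̄ = 0.00143 kg/kg → 0.00143 × 8000 / 9.8 = 1.17 mm
PW = 30.13 + 7.30 + 1.15 + 2.14 + 1.17 = 41.89 ≈ 41.9 mm.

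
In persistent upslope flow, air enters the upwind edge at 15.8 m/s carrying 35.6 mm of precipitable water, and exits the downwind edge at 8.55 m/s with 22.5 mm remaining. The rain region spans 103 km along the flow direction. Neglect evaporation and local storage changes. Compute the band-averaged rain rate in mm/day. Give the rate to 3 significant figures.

Column moisture flux per unit crosswind length is F = V × PW.
Inflow: F_in = 15.8 × 35.6 = 562.48 mm·m/s
Outflow: F_out = 8.55 × 22.5 = 192.375 mm·m/s
Steady-state rate R = (F_in − F_out)/L = (562.48 − 192.375) / 103000 m = 3.593e-03 mm/s.
R = 3.593e-03 × 3600 × 24 = 310 mm/day.

R ≈ 310 mm/day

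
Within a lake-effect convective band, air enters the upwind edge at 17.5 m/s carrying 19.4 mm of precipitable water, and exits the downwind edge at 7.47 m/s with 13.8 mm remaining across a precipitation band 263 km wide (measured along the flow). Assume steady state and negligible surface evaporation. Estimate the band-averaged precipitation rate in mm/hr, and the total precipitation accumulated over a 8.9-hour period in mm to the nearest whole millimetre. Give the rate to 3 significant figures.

R ≈ 3.24 mm/hr; total ≈ 29 mm

Column moisture flux per unit crosswind length is F = V × PW.
Inflow: F_in = 17.5 × 19.4 = 339.5 mm·m/s
Outflow: F_out = 7.47 × 13.8 = 103.086 mm·m/s
Steady-state rate R = (F_in − F_out)/L = (339.5 − 103.086) / 263000 m = 8.989e-04 mm/s.
R = 8.989e-04 × 3600 = 3.24 mm/hr.
Over 8.9 h: total = 3.24 × 8.9 = 28.836 ≈ 29 mm.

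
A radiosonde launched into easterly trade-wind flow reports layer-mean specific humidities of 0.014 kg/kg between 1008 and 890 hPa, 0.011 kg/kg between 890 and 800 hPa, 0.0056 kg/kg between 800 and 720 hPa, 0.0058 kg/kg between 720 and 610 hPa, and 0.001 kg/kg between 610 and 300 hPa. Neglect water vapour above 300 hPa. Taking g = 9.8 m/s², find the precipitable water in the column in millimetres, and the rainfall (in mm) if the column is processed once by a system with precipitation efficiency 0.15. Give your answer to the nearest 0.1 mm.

PW ≈ 41.2 mm; rainfall ≈ 6.2 mm

Precipitable water is the column-integrated vapour mass per unit area: PW = (1/g) Σ q̄ Δp, with q in kg/kg and Δp in Pa (1 kg/m² of water = 1 mm).
Layer 1008–890 hPa: Δp = 118 hPa = 11800 Pa, q̄ = 0.014 kg/kg → 0.014 × 11800 / 9.8 = 16.86 mm
Layer 890–800 hPa: Δp = 90 hPa = 9000 Pa, q̄ = 0.011 kg/kg → 0.011 × 9000 / 9.8 = 10.10 mm
Layer 800–720 hPa: Δp = 80 hPa = 8000 Pa, q̄ = 0.0056 kg/kg → 0.0056 × 8000 / 9.8 = 4.57 mm
Layer 720–610 hPa: Δp = 110 hPa = 11000 Pa, q̄ = 0.0058 kg/kg → 0.0058 × 11000 / 9.8 = 6.51 mm
Layer 610–300 hPa: Δp = 310 hPa = 31000 Pa, q̄ = 0.001 kg/kg → 0.001 × 31000 / 9.8 = 3.16 mm
PW = 16.86 + 10.10 + 4.57 + 6.51 + 3.16 = 41.20 ≈ 41.2 mm.
Rainfall = ε × PW = 0.15 × 41.2 = 6.2 mm.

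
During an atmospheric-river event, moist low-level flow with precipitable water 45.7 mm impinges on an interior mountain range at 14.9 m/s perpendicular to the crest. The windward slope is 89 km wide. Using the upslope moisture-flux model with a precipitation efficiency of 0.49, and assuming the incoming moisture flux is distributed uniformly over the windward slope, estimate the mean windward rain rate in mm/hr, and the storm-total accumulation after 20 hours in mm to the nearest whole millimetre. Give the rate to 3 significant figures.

Incoming column moisture flux per unit ridge length: F = V × PW = 14.9 × 45.7 = 680.93 mm·m/s.
Spread over the 89 km slope with efficiency ε = 0.49: R = ε·F/W = 0.49 × 680.93 / 89000 m = 3.749e-03 mm/s.
R = 3.749e-03 × 3600 = 13.5 mm/hr.
Over 20 h: total = 13.5 × 20 = 270 mm.

R ≈ 13.5 mm/hr; total ≈ 270 mm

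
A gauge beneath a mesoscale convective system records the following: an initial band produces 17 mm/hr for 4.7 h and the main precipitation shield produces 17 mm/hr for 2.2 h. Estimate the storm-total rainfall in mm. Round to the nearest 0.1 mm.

total ≈ 117.3 mm

Total = Σ Rᵢ Δtᵢ = 17 × 4.7 + 17 × 2.2
      = 79.9 + 37.4 = 117.3 mm.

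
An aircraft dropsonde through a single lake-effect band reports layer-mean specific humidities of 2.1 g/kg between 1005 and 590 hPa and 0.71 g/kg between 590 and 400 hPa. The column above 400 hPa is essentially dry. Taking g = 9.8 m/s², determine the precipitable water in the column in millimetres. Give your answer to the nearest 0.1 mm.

PW ≈ 10.3 mm

Precipitable water is the column-integrated vapour mass per unit area: PW = (1/g) Σ q̄ Δp, with q in kg/kg and Δp in Pa (1 kg/m² of water = 1 mm).
Layer 1005–590 hPa: Δp = 415 hPa = 41500 Pa, q̄ = 0.0021 kg/kg → 0.0021 × 41500 / 9.8 = 8.89 mm
Layer 590–400 hPa: Δp = 190 hPa = 19000 Pa, q̄ = 0.00071 kg/kg → 0.00071 × 19000 / 9.8 = 1.38 mm
PW = 8.89 + 1.38 = 10.27 ≈ 10.3 mm.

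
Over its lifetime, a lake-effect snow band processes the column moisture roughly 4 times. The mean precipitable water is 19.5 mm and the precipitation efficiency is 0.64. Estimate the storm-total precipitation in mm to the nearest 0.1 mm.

precipitation ≈ 49.9 mm

Each cycle deposits ε × PW = 0.64 × 19.5 = 12.48 mm.
Over 4 cycles: 4 × 12.48 = 49.9 mm.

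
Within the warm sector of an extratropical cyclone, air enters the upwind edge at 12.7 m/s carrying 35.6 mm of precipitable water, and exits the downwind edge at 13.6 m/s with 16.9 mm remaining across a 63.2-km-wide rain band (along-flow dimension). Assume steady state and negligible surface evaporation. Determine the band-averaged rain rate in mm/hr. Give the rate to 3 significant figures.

Column moisture flux per unit crosswind length is F = V × PW.
Inflow: F_in = 12.7 × 35.6 = 452.12 mm·m/s
Outflow: F_out = 13.6 × 16.9 = 229.84 mm·m/s
Steady-state rate R = (F_in − F_out)/L = (452.12 − 229.84) / 63200 m = 3.517e-03 mm/s.
R = 3.517e-03 × 3600 = 12.7 mm/hr.

R ≈ 12.7 mm/hr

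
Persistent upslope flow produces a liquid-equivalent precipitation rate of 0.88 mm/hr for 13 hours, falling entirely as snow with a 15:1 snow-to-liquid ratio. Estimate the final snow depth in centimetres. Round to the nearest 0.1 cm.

Liquid-equivalent depth = 0.88 × 13 = 11.44 mm.
Snow depth = 11.44 mm × 15 = 171.6 mm = 17.2 cm.

snow depth ≈ 17.2 cm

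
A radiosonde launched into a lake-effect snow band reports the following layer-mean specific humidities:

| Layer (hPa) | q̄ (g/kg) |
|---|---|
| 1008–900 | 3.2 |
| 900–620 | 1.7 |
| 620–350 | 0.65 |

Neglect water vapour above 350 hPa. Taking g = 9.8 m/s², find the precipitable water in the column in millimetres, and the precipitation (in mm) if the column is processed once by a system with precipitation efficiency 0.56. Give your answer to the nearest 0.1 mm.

PW ≈ 10.2 mm; precipitation ≈ 5.7 mm

Precipitable water is the column-integrated vapour mass per unit area: PW = (1/g) Σ q̄ Δp, with q in kg/kg and Δp in Pa (1 kg/m² of water = 1 mm).
Layer 1008–900 hPa: Δp = 108 hPa = 10800 Pa, q̄ = 0.0032 kg/kg → 0.0032 × 10800 / 9.8 = 3.53 mm
Layer 900–620 hPa: Δp = 280 hPa = 28000 Pa, q̄ = 0.0017 kg/kg → 0.0017 × 28000 / 9.8 = 4.86 mm
Layer 620–350 hPa: Δp = 270 hPa = 27000 Pa, q̄ = 0.00065 kg/kg → 0.00065 × 27000 / 9.8 = 1.79 mm
PW = 3.53 + 4.86 + 1.79 = 10.18 ≈ 10.2 mm.
Precipitation = ε × PW = 0.56 × 10.2 = 5.7 mm.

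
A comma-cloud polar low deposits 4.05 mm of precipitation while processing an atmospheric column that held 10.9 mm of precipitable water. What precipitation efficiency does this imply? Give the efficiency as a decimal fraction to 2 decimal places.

ε ≈ 0.37

ε = precipitation / PW = 4.05 / 10.9 = 0.37.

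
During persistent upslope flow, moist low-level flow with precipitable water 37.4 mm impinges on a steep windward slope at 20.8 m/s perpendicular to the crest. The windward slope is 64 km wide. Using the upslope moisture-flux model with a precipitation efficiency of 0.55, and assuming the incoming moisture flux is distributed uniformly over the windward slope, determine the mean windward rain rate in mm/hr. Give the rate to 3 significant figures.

R ≈ 24.1 mm/hr

Incoming column moisture flux per unit ridge length: F = V × PW = 20.8 × 37.4 = 777.92 mm·m/s.
Spread over the 64 km slope with efficiency ε = 0.55: R = ε·F/W = 0.55 × 777.92 / 64000 m = 6.685e-03 mm/s.
R = 6.685e-03 × 3600 = 24.1 mm/hr.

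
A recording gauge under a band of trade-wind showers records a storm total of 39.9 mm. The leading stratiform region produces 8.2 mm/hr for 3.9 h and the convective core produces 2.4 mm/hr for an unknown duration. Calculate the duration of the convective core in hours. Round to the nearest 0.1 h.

Known phases: 8.2 × 3.9 = 31.98 mm.
Remaining depth = 39.9 − 31.98 = 7.92 mm.
Duration = 7.92 / 2.4 = 3.3 h.

duration ≈ 3.3 h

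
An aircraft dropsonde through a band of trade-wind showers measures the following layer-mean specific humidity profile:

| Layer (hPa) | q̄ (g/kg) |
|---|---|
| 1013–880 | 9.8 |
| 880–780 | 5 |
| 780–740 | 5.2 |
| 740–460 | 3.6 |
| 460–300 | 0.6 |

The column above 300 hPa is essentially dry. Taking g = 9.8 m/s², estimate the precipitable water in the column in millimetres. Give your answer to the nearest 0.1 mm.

Precipitable water is the column-integrated vapour mass per unit area: PW = (1/g) Σ q̄ Δp, with q in kg/kg and Δp in Pa (1 kg/m² of water = 1 mm).
Layer 1013–880 hPa: Δp = 133 hPa = 13300 Pa, q̄ = 0.0098 kg/kg → 0.0098 × 13300 / 9.8 = 13.30 mm
Layer 880–780 hPa: Δp = 100 hPa = 10000 Pa, q̄ = 0.005 kg/kg → 0.005 × 10000 / 9.8 = 5.10 mm
Layer 780–740 hPa: Δp = 40 hPa = 4000 Pa, q̄ = 0.0052 kg/kg → 0.0052 × 4000 / 9.8 = 2.12 mm
Layer 740–460 hPa: Δp = 280 hPa = 28000 Pa, q̄ = 0.0036 kg/kg → 0.0036 × 28000 / 9.8 = 10.29 mm
Layer 460–300 hPa: Δp = 160 hPa = 16000 Pa, q̄ = 0.0006 kg/kg → 0.0006 × 16000 / 9.8 = 0.98 mm
PW = 13.30 + 5.10 + 2.12 + 10.29 + 0.98 = 31.79 ≈ 31.8 mm.

PW ≈ 31.8 mm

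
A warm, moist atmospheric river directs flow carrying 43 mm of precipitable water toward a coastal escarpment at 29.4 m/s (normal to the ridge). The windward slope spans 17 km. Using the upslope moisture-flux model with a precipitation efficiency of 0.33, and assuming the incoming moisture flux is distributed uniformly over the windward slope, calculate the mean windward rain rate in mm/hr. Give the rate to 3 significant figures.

R ≈ 88.3 mm/hr

Incoming column moisture flux per unit ridge length: F = V × PW = 29.4 × 43 = 1264.2 mm·m/s.
Spread over the 17 km slope with efficiency ε = 0.33: R = ε·F/W = 0.33 × 1264.2 / 17000 m = 2.454e-02 mm/s.
R = 2.454e-02 × 3600 = 88.3 mm/hr.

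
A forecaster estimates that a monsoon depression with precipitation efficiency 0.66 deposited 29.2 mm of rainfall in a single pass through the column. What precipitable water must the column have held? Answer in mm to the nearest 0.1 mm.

PW = rainfall / ε = 29.2 / 0.66 = 44.2 mm.

PW ≈ 44.2 mm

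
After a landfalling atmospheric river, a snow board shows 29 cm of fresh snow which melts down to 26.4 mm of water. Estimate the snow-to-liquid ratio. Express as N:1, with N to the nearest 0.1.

ratio ≈ 11.0

Ratio = snow depth / SWE = 290 mm / 26.4 mm = 11.0, i.e. 11.0:1.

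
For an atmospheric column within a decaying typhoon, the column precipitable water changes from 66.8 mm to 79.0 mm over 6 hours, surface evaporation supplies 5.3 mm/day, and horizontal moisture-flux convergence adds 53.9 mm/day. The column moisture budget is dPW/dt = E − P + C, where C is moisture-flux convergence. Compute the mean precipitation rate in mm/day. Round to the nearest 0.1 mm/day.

dPW/dt = (79.0 − 66.8) mm / (6/24 day) = +48.800 mm/day.
P = E + C − dPW/dt = 5.3 + (53.9) − (+48.800) = 10.4 mm/day.

P ≈ 10.4 mm/day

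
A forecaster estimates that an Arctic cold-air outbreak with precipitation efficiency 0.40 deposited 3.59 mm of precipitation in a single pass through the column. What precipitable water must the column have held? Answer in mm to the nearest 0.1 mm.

PW ≈ 9.0 mm

PW = precipitation / ε = 3.59 / 0.40 = 9.0 mm.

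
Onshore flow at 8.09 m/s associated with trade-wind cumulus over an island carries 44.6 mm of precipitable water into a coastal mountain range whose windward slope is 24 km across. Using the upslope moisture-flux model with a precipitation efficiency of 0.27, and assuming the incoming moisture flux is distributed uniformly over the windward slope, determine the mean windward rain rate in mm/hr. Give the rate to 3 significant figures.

R ≈ 14.6 mm/hr

Incoming column moisture flux per unit ridge length: F = V × PW = 8.09 × 44.6 = 360.814 mm·m/s.
Spread over the 24 km slope with efficiency ε = 0.27: R = ε·F/W = 0.27 × 360.814 / 24000 m = 4.059e-03 mm/s.
R = 4.059e-03 × 3600 = 14.6 mm/hr.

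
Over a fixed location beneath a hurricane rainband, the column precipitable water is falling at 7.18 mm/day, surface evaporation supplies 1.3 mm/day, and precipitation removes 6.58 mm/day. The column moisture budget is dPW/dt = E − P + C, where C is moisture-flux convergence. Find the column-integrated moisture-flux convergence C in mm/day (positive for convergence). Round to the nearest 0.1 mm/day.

dPW/dt = -7.18 mm/day.
C = dPW/dt − E + P = (-7.18) − 1.3 + 6.58 = -1.9 mm/day.

C ≈ -1.9 mm/day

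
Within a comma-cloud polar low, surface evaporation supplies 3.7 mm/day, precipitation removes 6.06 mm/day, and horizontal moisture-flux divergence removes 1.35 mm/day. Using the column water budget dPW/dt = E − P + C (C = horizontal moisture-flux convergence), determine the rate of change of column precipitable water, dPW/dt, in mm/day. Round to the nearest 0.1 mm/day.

dPW/dt ≈ -3.7 mm/day

dPW/dt = E − P + C = 3.7 − 6.06 + (-1.35) = -3.7 mm/day.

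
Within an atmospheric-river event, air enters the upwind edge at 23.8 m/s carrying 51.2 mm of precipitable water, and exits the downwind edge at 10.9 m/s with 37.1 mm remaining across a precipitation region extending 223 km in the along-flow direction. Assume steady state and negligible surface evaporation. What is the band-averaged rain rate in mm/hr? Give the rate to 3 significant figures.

Column moisture flux per unit crosswind length is F = V × PW.
Inflow: F_in = 23.8 × 51.2 = 1218.56 mm·m/s
Outflow: F_out = 10.9 × 37.1 = 404.39 mm·m/s
Steady-state rate R = (F_in − F_out)/L = (1218.56 − 404.39) / 223000 m = 3.651e-03 mm/s.
R = 3.651e-03 × 3600 = 13.1 mm/hr.

R ≈ 13.1 mm/hr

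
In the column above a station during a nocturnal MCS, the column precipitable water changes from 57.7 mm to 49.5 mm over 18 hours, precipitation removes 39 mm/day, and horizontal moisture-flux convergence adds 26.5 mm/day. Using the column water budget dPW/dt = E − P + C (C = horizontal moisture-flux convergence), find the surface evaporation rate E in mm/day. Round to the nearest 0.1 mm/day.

dPW/dt = (49.5 − 57.7) mm / (18/24 day) = -10.933 mm/day.
E = dPW/dt + P − C = (-10.933) + 39 − (26.5) = 1.6 mm/day.

E ≈ 1.6 mm/day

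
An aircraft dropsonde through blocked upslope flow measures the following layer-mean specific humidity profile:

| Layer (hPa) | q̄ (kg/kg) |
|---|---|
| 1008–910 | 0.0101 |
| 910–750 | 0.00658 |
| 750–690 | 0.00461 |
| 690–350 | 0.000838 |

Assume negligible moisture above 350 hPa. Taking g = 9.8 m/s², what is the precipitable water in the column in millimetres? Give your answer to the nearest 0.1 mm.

Precipitable water is the column-integrated vapour mass per unit area: PW = (1/g) Σ q̄ Δp, with q in kg/kg and Δp in Pa (1 kg/m² of water = 1 mm).
Layer 1008–910 hPa: Δp = 98 hPa = 9800 Pa, q̄ = 0.0101 kg/kg → 0.0101 × 9800 / 9.8 = 10.10 mm
Layer 910–750 hPa: Δp = 160 hPa = 16000 Pa, q̄ = 0.00658 kg/kg → 0.00658 × 16000 / 9.8 = 10.74 mm
Layer 750–690 hPa: Δp = 60 hPa = 6000 Pa, q̄ = 0.00461 kg/kg → 0.00461 × 6000 / 9.8 = 2.82 mm
Layer 690–350 hPa: Δp = 340 hPa = 34000 Pa, q̄ = 0.000838 kg/kg → 0.000838 × 34000 / 9.8 = 2.91 mm
PW = 10.10 + 10.74 + 2.82 + 2.91 = 26.57 ≈ 26.6 mm.

PW ≈ 26.6 mm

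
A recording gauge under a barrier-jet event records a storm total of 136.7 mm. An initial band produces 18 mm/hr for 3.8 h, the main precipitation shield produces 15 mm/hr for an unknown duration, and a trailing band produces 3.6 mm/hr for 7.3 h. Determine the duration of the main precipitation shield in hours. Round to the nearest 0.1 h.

duration ≈ 2.8 h

Known phases: 18 × 3.8 + 3.6 × 7.3 = 68.4 + 26.28 = 94.68 mm.
Remaining depth = 136.7 − 94.68 = 42.02 mm.
Duration = 42.02 / 15 = 2.8 h.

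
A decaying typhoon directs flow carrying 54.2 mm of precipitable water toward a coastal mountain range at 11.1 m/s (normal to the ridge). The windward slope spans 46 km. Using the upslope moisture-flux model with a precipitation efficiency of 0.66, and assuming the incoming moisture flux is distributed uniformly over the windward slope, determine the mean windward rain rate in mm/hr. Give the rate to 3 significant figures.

Incoming column moisture flux per unit ridge length: F = V × PW = 11.1 × 54.2 = 601.62 mm·m/s.
Spread over the 46 km slope with efficiency ε = 0.66: R = ε·F/W = 0.66 × 601.62 / 46000 m = 8.632e-03 mm/s.
R = 8.632e-03 × 3600 = 31.1 mm/hr.

R ≈ 31.1 mm/hr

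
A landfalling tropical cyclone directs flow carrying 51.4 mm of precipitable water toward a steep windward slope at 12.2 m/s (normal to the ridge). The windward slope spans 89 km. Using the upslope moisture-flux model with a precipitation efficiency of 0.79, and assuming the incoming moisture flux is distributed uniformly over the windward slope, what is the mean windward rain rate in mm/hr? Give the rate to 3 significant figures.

Incoming column moisture flux per unit ridge length: F = V × PW = 12.2 × 51.4 = 627.08 mm·m/s.
Spread over the 89 km slope with efficiency ε = 0.79: R = ε·F/W = 0.79 × 627.08 / 89000 m = 5.566e-03 mm/s.
R = 5.566e-03 × 3600 = 20.0 mm/hr.

R ≈ 20.0 mm/hr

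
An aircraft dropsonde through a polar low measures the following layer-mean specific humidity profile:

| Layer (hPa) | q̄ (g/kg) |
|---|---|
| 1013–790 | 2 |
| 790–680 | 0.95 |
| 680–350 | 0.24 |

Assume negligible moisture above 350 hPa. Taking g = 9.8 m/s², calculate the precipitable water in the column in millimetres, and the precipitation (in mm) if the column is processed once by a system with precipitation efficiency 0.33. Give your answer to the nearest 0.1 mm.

Precipitable water is the column-integrated vapour mass per unit area: PW = (1/g) Σ q̄ Δp, with q in kg/kg and Δp in Pa (1 kg/m² of water = 1 mm).
Layer 1013–790 hPa: Δp = 223 hPa = 22300 Pa, q̄ = 0.002 kg/kg → 0.002 × 22300 / 9.8 = 4.55 mm
Layer 790–680 hPa: Δp = 110 hPa = 11000 Pa, q̄ = 0.00095 kg/kg → 0.00095 × 11000 / 9.8 = 1.07 mm
Layer 680–350 hPa: Δp = 330 hPa = 33000 Pa, q̄ = 0.00024 kg/kg → 0.00024 × 33000 / 9.8 = 0.81 mm
PW = 4.55 + 1.07 + 0.81 = 6.43 ≈ 6.4 mm.
Precipitation = ε × PW = 0.33 × 6.4 = 2.1 mm.

PW ≈ 6.4 mm; precipitation ≈ 2.1 mm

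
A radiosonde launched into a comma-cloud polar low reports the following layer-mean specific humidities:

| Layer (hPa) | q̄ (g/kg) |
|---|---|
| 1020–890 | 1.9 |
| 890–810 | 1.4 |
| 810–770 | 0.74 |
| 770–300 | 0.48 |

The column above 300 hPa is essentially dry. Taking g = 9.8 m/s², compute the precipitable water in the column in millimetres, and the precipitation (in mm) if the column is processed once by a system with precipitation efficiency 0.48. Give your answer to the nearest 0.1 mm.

PW ≈ 6.3 mm; precipitation ≈ 3.0 mm

Precipitable water is the column-integrated vapour mass per unit area: PW = (1/g) Σ q̄ Δp, with q in kg/kg and Δp in Pa (1 kg/m² of water = 1 mm).
Layer 1020–890 hPa: Δp = 130 hPa = 13000 Pa, q̄ = 0.0019 kg/kg → 0.0019 × 13000 / 9.8 = 2.52 mm
Layer 890–810 hPa: Δp = 80 hPa = 8000 Pa, q̄ = 0.0014 kg/kg → 0.0014 × 8000 / 9.8 = 1.14 mm
Layer 810–770 hPa: Δp = 40 hPa = 4000 Pa, q̄ = 0.00074 kg/kg → 0.00074 × 4000 / 9.8 = 0.30 mm
Layer 770–300 hPa: Δp = 470 hPa = 47000 Pa, q̄ = 0.00048 kg/kg → 0.00048 × 47000 / 9.8 = 2.30 mm
PW = 2.52 + 1.14 + 0.30 + 2.30 = 6.26 ≈ 6.3 mm.
Precipitation = ε × PW = 0.48 × 6.3 = 3.0 mm.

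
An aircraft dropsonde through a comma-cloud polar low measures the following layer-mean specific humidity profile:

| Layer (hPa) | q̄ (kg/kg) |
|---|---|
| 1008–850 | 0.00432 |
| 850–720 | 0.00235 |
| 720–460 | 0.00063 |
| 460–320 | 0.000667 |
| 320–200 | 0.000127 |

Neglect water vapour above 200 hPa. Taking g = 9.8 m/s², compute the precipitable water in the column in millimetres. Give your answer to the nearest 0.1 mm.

Precipitable water is the column-integrated vapour mass per unit area: PW = (1/g) Σ q̄ Δp, with q in kg/kg and Δp in Pa (1 kg/m² of water = 1 mm).
Layer 1008–850 hPa: Δp = 158 hPa = 15800 Pa, q̄ = 0.00432 kg/kg → 0.00432 × 15800 / 9.8 = 6.96 mm
Layer 850–720 hPa: Δp = 130 hPa = 13000 Pa, q̄ = 0.00235 kg/kg → 0.00235 × 13000 / 9.8 = 3.12 mm
Layer 720–460 hPa: Δp = 260 hPa = 26000 Pa, q̄ = 0.00063 kg/kg → 0.00063 × 26000 / 9.8 = 1.67 mm
Layer 460–320 hPa: Δp = 140 hPa = 14000 Pa, q̄ = 0.000667 kg/kg → 0.000667 × 14000 / 9.8 = 0.95 mm
Layer 320–200 hPa: Δp = 120 hPa = 12000 Pa, q̄ = 0.000127 kg/kg → 0.000127 × 12000 / 9.8 = 0.16 mm
PW = 6.96 + 3.12 + 1.67 + 0.95 + 0.16 = 12.86 ≈ 12.9 mm.

PW ≈ 12.9 mm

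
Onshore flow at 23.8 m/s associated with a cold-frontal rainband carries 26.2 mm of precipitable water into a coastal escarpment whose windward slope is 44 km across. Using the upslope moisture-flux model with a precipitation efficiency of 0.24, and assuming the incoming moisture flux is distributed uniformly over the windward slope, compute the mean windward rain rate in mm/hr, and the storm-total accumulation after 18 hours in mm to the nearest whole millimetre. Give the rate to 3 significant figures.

R ≈ 12.2 mm/hr; total ≈ 220 mm

Incoming column moisture flux per unit ridge length: F = V × PW = 23.8 × 26.2 = 623.56 mm·m/s.
Spread over the 44 km slope with efficiency ε = 0.24: R = ε·F/W = 0.24 × 623.56 / 44000 m = 3.401e-03 mm/s.
R = 3.401e-03 × 3600 = 12.2 mm/hr.
Over 18 h: total = 12.2 × 18 = 219.6 ≈ 220 mm.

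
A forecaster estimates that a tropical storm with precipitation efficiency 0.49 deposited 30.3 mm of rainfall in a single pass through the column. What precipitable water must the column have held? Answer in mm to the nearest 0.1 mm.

PW ≈ 61.8 mm

PW = rainfall / ε = 30.3 / 0.49 = 61.8 mm.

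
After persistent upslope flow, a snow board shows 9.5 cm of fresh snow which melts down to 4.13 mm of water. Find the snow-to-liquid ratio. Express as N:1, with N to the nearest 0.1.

Ratio = snow depth / SWE = 95 mm / 4.13 mm = 23.0, i.e. 23.0:1.

ratio ≈ 23.0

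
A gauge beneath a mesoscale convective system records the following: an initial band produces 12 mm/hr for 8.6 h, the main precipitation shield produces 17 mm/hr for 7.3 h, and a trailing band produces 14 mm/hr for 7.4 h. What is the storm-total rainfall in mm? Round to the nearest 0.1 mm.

Total = Σ Rᵢ Δtᵢ = 12 × 8.6 + 17 × 7.3 + 14 × 7.4
      = 103.2 + 124.1 + 103.6 = 330.9 mm.

total ≈ 330.9 mm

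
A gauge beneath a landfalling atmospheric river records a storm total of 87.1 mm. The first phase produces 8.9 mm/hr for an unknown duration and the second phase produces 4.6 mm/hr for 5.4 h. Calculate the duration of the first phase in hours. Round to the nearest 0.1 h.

duration ≈ 7.0 h

Known phases: 4.6 × 5.4 = 24.84 mm.
Remaining depth = 87.1 − 24.84 = 62.26 mm.
Duration = 62.26 / 8.9 = 7.0 h.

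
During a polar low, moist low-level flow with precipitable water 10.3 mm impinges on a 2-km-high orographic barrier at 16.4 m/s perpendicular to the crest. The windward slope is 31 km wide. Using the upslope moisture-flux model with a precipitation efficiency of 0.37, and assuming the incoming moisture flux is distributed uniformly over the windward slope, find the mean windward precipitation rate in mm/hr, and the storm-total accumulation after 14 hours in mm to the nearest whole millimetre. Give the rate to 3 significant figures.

R ≈ 7.26 mm/hr; total ≈ 102 mm

Incoming column moisture flux per unit ridge length: F = V × PW = 16.4 × 10.3 = 168.92 mm·m/s.
Spread over the 31 km slope with efficiency ε = 0.37: R = ε·F/W = 0.37 × 168.92 / 31000 m = 2.016e-03 mm/s.
R = 2.016e-03 × 3600 = 7.26 mm/hr.
Over 14 h: total = 7.26 × 14 = 101.64 ≈ 102 mm.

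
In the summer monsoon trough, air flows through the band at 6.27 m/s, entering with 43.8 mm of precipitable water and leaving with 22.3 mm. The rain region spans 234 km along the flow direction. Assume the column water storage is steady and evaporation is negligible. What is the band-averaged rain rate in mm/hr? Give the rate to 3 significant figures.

R ≈ 2.07 mm/hr

Column moisture flux per unit crosswind length is F = V × PW.
Inflow: F_in = 6.27 × 43.8 = 274.626 mm·m/s
Outflow: F_out = 6.27 × 22.3 = 139.821 mm·m/s
Steady-state rate R = (F_in − F_out)/L = (274.626 − 139.821) / 234000 m = 5.761e-04 mm/s.
R = 5.761e-04 × 3600 = 2.07 mm/hr.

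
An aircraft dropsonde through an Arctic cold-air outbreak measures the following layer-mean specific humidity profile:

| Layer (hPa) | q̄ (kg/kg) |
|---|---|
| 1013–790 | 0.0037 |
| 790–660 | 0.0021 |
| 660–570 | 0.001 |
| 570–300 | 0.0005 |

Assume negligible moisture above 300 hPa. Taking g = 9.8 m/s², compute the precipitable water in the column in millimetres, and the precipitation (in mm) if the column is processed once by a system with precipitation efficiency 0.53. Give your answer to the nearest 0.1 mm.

PW ≈ 13.5 mm; precipitation ≈ 7.2 mm

Precipitable water is the column-integrated vapour mass per unit area: PW = (1/g) Σ q̄ Δp, with q in kg/kg and Δp in Pa (1 kg/m² of water = 1 mm).
Layer 1013–790 hPa: Δp = 223 hPa = 22300 Pa, q̄ = 0.0037 kg/kg → 0.0037 × 22300 / 9.8 = 8.42 mm
Layer 790–660 hPa: Δp = 130 hPa = 13000 Pa, q̄ = 0.0021 kg/kg → 0.0021 × 13000 / 9.8 = 2.79 mm
Layer 660–570 hPa: Δp = 90 hPa = 9000 Pa, q̄ = 0.001 kg/kg → 0.001 × 9000 / 9.8 = 0.92 mm
Layer 570–300 hPa: Δp = 270 hPa = 27000 Pa, q̄ = 0.0005 kg/kg → 0.0005 × 27000 / 9.8 = 1.38 mm
PW = 8.42 + 2.79 + 0.92 + 1.38 = 13.51 ≈ 13.5 mm.
Precipitation = ε × PW = 0.53 × 13.5 = 7.2 mm.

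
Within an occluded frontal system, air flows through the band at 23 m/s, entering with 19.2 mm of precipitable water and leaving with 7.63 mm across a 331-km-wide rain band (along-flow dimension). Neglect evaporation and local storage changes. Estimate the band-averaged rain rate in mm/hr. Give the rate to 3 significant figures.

Column moisture flux per unit crosswind length is F = V × PW.
Inflow: F_in = 23 × 19.2 = 441.6 mm·m/s
Outflow: F_out = 23 × 7.63 = 175.49 mm·m/s
Steady-state rate R = (F_in − F_out)/L = (441.6 − 175.49) / 331000 m = 8.040e-04 mm/s.
R = 8.040e-04 × 3600 = 2.89 mm/hr.

R ≈ 2.89 mm/hr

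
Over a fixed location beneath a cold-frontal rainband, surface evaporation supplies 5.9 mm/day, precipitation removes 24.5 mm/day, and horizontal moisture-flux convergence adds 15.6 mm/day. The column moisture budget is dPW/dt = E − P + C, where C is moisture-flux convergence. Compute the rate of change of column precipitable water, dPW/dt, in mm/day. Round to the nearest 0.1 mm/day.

dPW/dt = E − P + C = 5.9 − 24.5 + (15.6) = -3.0 mm/day.

dPW/dt ≈ -3.0 mm/day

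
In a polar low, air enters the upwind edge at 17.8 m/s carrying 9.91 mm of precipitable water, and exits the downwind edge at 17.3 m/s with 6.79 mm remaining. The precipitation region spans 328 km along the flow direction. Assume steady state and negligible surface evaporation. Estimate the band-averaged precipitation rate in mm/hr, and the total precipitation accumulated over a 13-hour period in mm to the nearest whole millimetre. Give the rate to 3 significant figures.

Column moisture flux per unit crosswind length is F = V × PW.
Inflow: F_in = 17.8 × 9.91 = 176.398 mm·m/s
Outflow: F_out = 17.3 × 6.79 = 117.467 mm·m/s
Steady-state rate R = (F_in − F_out)/L = (176.398 − 117.467) / 328000 m = 1.797e-04 mm/s.
R = 1.797e-04 × 3600 = 0.647 mm/hr.
Over 13 h: total = 0.647 × 13 = 8.411 ≈ 8 mm.

R ≈ 0.647 mm/hr; total ≈ 8 mm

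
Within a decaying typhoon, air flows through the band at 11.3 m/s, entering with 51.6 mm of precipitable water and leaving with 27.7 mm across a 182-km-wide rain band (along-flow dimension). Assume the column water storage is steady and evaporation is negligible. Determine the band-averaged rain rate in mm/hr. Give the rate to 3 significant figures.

R ≈ 5.34 mm/hr

Column moisture flux per unit crosswind length is F = V × PW.
Inflow: F_in = 11.3 × 51.6 = 583.08 mm·m/s
Outflow: F_out = 11.3 × 27.7 = 313.01 mm·m/s
Steady-state rate R = (F_in − F_out)/L = (583.08 − 313.01) / 182000 m = 1.484e-03 mm/s.
R = 1.484e-03 × 3600 = 5.34 mm/hr.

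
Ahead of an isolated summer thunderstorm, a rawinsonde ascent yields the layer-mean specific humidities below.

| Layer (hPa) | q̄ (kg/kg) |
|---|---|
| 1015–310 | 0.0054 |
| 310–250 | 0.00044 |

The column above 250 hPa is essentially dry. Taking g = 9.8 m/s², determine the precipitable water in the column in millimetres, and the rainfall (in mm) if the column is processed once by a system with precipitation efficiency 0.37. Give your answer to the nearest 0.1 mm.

PW ≈ 39.1 mm; rainfall ≈ 14.5 mm

Precipitable water is the column-integrated vapour mass per unit area: PW = (1/g) Σ q̄ Δp, with q in kg/kg and Δp in Pa (1 kg/m² of water = 1 mm).
Layer 1015–310 hPa: Δp = 705 hPa = 70500 Pa, q̄ = 0.0054 kg/kg → 0.0054 × 70500 / 9.8 = 38.85 mm
Layer 310–250 hPa: Δp = 60 hPa = 6000 Pa, q̄ = 0.00044 kg/kg → 0.00044 × 6000 / 9.8 = 0.27 mm
PW = 38.85 + 0.27 = 39.12 ≈ 39.1 mm.
Rainfall = ε × PW = 0.37 × 39.1 = 14.5 mm.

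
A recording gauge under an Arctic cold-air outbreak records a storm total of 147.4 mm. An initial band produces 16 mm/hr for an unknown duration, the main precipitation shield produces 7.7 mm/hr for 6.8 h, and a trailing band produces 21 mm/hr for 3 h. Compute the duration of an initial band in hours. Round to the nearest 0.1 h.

Known phases: 7.7 × 6.8 + 21 × 3 = 52.36 + 63 = 115.36 mm.
Remaining depth = 147.4 − 115.36 = 32.04 mm.
Duration = 32.04 / 16 = 2.0 h.

duration ≈ 2.0 h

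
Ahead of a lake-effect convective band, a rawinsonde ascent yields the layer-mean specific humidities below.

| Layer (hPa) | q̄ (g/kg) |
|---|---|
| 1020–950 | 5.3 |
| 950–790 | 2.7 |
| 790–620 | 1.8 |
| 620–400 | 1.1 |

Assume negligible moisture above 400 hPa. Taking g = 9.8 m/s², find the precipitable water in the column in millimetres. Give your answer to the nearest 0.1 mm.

PW ≈ 13.8 mm

Precipitable water is the column-integrated vapour mass per unit area: PW = (1/g) Σ q̄ Δp, with q in kg/kg and Δp in Pa (1 kg/m² of water = 1 mm).
Layer 1020–950 hPa: Δp = 70 hPa = 7000 Pa, q̄ = 0.0053 kg/kg → 0.0053 × 7000 / 9.8 = 3.79 mm
Layer 950–790 hPa: Δp = 160 hPa = 16000 Pa, q̄ = 0.0027 kg/kg → 0.0027 × 16000 / 9.8 = 4.41 mm
Layer 790–620 hPa: Δp = 170 hPa = 17000 Pa, q̄ = 0.0018 kg/kg → 0.0018 × 17000 / 9.8 = 3.12 mm
Layer 620–400 hPa: Δp = 220 hPa = 22000 Pa, q̄ = 0.0011 kg/kg → 0.0011 × 22000 / 9.8 = 2.47 mm
PW = 3.79 + 4.41 + 3.12 + 2.47 = 13.79 ≈ 13.8 mm.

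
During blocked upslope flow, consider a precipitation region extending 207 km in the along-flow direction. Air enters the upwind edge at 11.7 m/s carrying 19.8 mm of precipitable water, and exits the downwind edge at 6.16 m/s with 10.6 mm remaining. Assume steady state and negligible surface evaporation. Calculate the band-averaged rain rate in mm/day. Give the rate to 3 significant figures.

Column moisture flux per unit crosswind length is F = V × PW.
Inflow: F_in = 11.7 × 19.8 = 231.66 mm·m/s
Outflow: F_out = 6.16 × 10.6 = 65.296 mm·m/s
Steady-state rate R = (F_in − F_out)/L = (231.66 − 65.296) / 207000 m = 8.037e-04 mm/s.
R = 8.037e-04 × 3600 × 24 = 69.4 mm/day.

R ≈ 69.4 mm/day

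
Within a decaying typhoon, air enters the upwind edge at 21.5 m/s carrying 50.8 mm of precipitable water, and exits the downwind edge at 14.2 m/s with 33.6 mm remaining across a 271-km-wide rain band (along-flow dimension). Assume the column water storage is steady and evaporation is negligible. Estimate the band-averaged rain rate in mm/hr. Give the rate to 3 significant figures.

R ≈ 8.17 mm/hr

Column moisture flux per unit crosswind length is F = V × PW.
Inflow: F_in = 21.5 × 50.8 = 1092.2 mm·m/s
Outflow: F_out = 14.2 × 33.6 = 477.12 mm·m/s
Steady-state rate R = (F_in − F_out)/L = (1092.2 − 477.12) / 271000 m = 2.270e-03 mm/s.
R = 2.270e-03 × 3600 = 8.17 mm/hr.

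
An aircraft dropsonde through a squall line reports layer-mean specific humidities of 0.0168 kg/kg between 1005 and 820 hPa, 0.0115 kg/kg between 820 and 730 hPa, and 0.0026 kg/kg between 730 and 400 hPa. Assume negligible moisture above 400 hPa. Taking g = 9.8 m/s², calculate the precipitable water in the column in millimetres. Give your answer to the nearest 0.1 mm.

Precipitable water is the column-integrated vapour mass per unit area: PW = (1/g) Σ q̄ Δp, with q in kg/kg and Δp in Pa (1 kg/m² of water = 1 mm).
Layer 1005–820 hPa: Δp = 185 hPa = 18500 Pa, q̄ = 0.0168 kg/kg → 0.0168 × 18500 / 9.8 = 31.71 mm
Layer 820–730 hPa: Δp = 90 hPa = 9000 Pa, q̄ = 0.0115 kg/kg → 0.0115 × 9000 / 9.8 = 10.56 mm
Layer 730–400 hPa: Δp = 330 hPa = 33000 Pa, q̄ = 0.0026 kg/kg → 0.0026 × 33000 / 9.8 = 8.76 mm
PW = 31.71 + 10.56 + 8.76 = 51.03 ≈ 51.0 mm.

PW ≈ 51.0 mm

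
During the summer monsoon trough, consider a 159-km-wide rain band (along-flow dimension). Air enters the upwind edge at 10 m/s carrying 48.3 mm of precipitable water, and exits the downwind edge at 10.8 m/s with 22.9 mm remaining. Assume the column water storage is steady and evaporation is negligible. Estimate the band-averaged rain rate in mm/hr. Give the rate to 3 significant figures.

R ≈ 5.34 mm/hr

Column moisture flux per unit crosswind length is F = V × PW.
Inflow: F_in = 10 × 48.3 = 483 mm·m/s
Outflow: F_out = 10.8 × 22.9 = 247.32 mm·m/s
Steady-state rate R = (F_in − F_out)/L = (483 − 247.32) / 159000 m = 1.482e-03 mm/s.
R = 1.482e-03 × 3600 = 5.34 mm/hr.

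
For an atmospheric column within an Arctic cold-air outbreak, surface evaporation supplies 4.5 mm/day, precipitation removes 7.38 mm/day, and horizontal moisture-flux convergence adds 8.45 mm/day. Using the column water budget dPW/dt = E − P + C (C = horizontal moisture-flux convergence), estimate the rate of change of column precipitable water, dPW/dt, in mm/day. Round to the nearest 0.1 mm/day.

dPW/dt = E − P + C = 4.5 − 7.38 + (8.45) = 5.6 mm/day.

dPW/dt ≈ 5.6 mm/day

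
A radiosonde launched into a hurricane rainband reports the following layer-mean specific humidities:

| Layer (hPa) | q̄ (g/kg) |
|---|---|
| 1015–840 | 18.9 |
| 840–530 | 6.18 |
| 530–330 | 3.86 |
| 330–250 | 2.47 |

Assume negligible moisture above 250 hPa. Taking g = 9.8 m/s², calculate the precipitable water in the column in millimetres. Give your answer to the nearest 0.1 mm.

PW ≈ 63.2 mm

Precipitable water is the column-integrated vapour mass per unit area: PW = (1/g) Σ q̄ Δp, with q in kg/kg and Δp in Pa (1 kg/m² of water = 1 mm).
Layer 1015–840 hPa: Δp = 175 hPa = 17500 Pa, q̄ = 0.0189 kg/kg → 0.0189 × 17500 / 9.8 = 33.75 mm
Layer 840–530 hPa: Δp = 310 hPa = 31000 Pa, q̄ = 0.00618 kg/kg → 0.00618 × 31000 / 9.8 = 19.55 mm
Layer 530–330 hPa: Δp = 200 hPa = 20000 Pa, q̄ = 0.00386 kg/kg → 0.00386 × 20000 / 9.8 = 7.88 mm
Layer 330–250 hPa: Δp = 80 hPa = 8000 Pa, q̄ = 0.00247 kg/kg → 0.00247 × 8000 / 9.8 = 2.02 mm
PW = 33.75 + 19.55 + 7.88 + 2.02 = 63.20 ≈ 63.2 mm.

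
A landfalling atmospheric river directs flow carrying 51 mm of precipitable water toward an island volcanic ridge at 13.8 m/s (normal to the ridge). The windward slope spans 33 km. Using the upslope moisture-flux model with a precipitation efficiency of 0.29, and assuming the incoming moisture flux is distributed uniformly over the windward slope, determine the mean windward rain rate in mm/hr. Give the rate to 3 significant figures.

Incoming column moisture flux per unit ridge length: F = V × PW = 13.8 × 51 = 703.8 mm·m/s.
Spread over the 33 km slope with efficiency ε = 0.29: R = ε·F/W = 0.29 × 703.8 / 33000 m = 6.185e-03 mm/s.
R = 6.185e-03 × 3600 = 22.3 mm/hr.

R ≈ 22.3 mm/hr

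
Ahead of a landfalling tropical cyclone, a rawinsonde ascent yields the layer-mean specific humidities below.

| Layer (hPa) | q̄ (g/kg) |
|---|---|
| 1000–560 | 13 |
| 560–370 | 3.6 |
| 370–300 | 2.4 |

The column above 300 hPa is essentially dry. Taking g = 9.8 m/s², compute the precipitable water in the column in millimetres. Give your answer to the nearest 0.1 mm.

Precipitable water is the column-integrated vapour mass per unit area: PW = (1/g) Σ q̄ Δp, with q in kg/kg and Δp in Pa (1 kg/m² of water = 1 mm).
Layer 1000–560 hPa: Δp = 440 hPa = 44000 Pa, q̄ = 0.013 kg/kg → 0.013 × 44000 / 9.8 = 58.37 mm
Layer 560–370 hPa: Δp = 190 hPa = 19000 Pa, q̄ = 0.0036 kg/kg → 0.0036 × 19000 / 9.8 = 6.98 mm
Layer 370–300 hPa: Δp = 70 hPa = 7000 Pa, q̄ = 0.0024 kg/kg → 0.0024 × 7000 / 9.8 = 1.71 mm
PW = 58.37 + 6.98 + 1.71 = 67.06 ≈ 67.1 mm.

PW ≈ 67.1 mm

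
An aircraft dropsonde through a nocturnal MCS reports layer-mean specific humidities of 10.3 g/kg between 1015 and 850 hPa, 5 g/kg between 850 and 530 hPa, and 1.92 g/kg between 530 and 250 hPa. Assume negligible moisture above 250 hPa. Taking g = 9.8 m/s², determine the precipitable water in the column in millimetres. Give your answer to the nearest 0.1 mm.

Precipitable water is the column-integrated vapour mass per unit area: PW = (1/g) Σ q̄ Δp, with q in kg/kg and Δp in Pa (1 kg/m² of water = 1 mm).
Layer 1015–850 hPa: Δp = 165 hPa = 16500 Pa, q̄ = 0.0103 kg/kg → 0.0103 × 16500 / 9.8 = 17.34 mm
Layer 850–530 hPa: Δp = 320 hPa = 32000 Pa, q̄ = 0.005 kg/kg → 0.005 × 32000 / 9.8 = 16.33 mm
Layer 530–250 hPa: Δp = 280 hPa = 28000 Pa, q̄ = 0.00192 kg/kg → 0.00192 × 28000 / 9.8 = 5.49 mm
PW = 17.34 + 16.33 + 5.49 = 39.16 ≈ 39.2 mm.

PW ≈ 39.2 mm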